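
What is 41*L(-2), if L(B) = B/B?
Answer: 41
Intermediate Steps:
L(B) = 1
41*L(-2) = 41*1 = 41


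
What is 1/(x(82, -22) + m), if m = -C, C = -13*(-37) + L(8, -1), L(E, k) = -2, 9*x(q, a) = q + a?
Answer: -3/1417 ≈ -0.0021171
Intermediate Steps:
x(q, a) = a/9 + q/9 (x(q, a) = (q + a)/9 = (a + q)/9 = a/9 + q/9)
C = 479 (C = -13*(-37) - 2 = 481 - 2 = 479)
m = -479 (m = -1*479 = -479)
1/(x(82, -22) + m) = 1/(((1/9)*(-22) + (1/9)*82) - 479) = 1/((-22/9 + 82/9) - 479) = 1/(20/3 - 479) = 1/(-1417/3) = -3/1417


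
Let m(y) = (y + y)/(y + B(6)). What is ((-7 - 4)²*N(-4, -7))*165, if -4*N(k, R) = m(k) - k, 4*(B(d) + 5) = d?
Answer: -25289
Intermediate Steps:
B(d) = -5 + d/4
m(y) = 2*y/(-7/2 + y) (m(y) = (y + y)/(y + (-5 + (¼)*6)) = (2*y)/(y + (-5 + 3/2)) = (2*y)/(y - 7/2) = (2*y)/(-7/2 + y) = 2*y/(-7/2 + y))
N(k, R) = k/4 - k/(-7 + 2*k) (N(k, R) = -(4*k/(-7 + 2*k) - k)/4 = -(-k + 4*k/(-7 + 2*k))/4 = k/4 - k/(-7 + 2*k))
((-7 - 4)²*N(-4, -7))*165 = ((-7 - 4)²*((¼)*(-4)*(-11 + 2*(-4))/(-7 + 2*(-4))))*165 = ((-11)²*((¼)*(-4)*(-11 - 8)/(-7 - 8)))*165 = (121*((¼)*(-4)*(-19)/(-15)))*165 = (121*((¼)*(-4)*(-1/15)*(-19)))*165 = (121*(-19/15))*165 = -2299/15*165 = -25289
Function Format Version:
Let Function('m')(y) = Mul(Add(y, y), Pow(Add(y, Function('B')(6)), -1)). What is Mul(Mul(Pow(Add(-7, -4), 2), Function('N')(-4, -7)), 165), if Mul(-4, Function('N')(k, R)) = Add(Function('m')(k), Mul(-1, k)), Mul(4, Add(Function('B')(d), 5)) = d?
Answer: -25289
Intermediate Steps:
Function('B')(d) = Add(-5, Mul(Rational(1, 4), d))
Function('m')(y) = Mul(2, y, Pow(Add(Rational(-7, 2), y), -1)) (Function('m')(y) = Mul(Add(y, y), Pow(Add(y, Add(-5, Mul(Rational(1, 4), 6))), -1)) = Mul(Mul(2, y), Pow(Add(y, Add(-5, Rational(3, 2))), -1)) = Mul(Mul(2, y), Pow(Add(y, Rational(-7, 2)), -1)) = Mul(Mul(2, y), Pow(Add(Rational(-7, 2), y), -1)) = Mul(2, y, Pow(Add(Rational(-7, 2), y), -1)))
Function('N')(k, R) = Add(Mul(Rational(1, 4), k), Mul(-1, k, Pow(Add(-7, Mul(2, k)), -1))) (Function('N')(k, R) = Mul(Rational(-1, 4), Add(Mul(4, k, Pow(Add(-7, Mul(2, k)), -1)), Mul(-1, k))) = Mul(Rational(-1, 4), Add(Mul(-1, k), Mul(4, k, Pow(Add(-7, Mul(2, k)), -1)))) = Add(Mul(Rational(1, 4), k), Mul(-1, k, Pow(Add(-7, Mul(2, k)), -1))))
Mul(Mul(Pow(Add(-7, -4), 2), Function('N')(-4, -7)), 165) = Mul(Mul(Pow(Add(-7, -4), 2), Mul(Rational(1, 4), -4, Pow(Add(-7, Mul(2, -4)), -1), Add(-11, Mul(2, -4)))), 165) = Mul(Mul(Pow(-11, 2), Mul(Rational(1, 4), -4, Pow(Add(-7, -8), -1), Add(-11, -8))), 165) = Mul(Mul(121, Mul(Rational(1, 4), -4, Pow(-15, -1), -19)), 165) = Mul(Mul(121, Mul(Rational(1, 4), -4, Rational(-1, 15), -19)), 165) = Mul(Mul(121, Rational(-19, 15)), 165) = Mul(Rational(-2299, 15), 165) = -25289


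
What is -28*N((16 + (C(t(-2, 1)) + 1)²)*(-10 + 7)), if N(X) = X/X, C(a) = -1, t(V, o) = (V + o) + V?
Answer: -28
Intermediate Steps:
t(V, o) = o + 2*V
N(X) = 1
-28*N((16 + (C(t(-2, 1)) + 1)²)*(-10 + 7)) = -28*1 = -28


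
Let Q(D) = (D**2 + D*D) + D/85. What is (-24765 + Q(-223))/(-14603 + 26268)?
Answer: 6348682/991525 ≈ 6.4029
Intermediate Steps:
Q(D) = 2*D**2 + D/85 (Q(D) = (D**2 + D**2) + D*(1/85) = 2*D**2 + D/85)
(-24765 + Q(-223))/(-14603 + 26268) = (-24765 + (1/85)*(-223)*(1 + 170*(-223)))/(-14603 + 26268) = (-24765 + (1/85)*(-223)*(1 - 37910))/11665 = (-24765 + (1/85)*(-223)*(-37909))*(1/11665) = (-24765 + 8453707/85)*(1/11665) = (6348682/85)*(1/11665) = 6348682/991525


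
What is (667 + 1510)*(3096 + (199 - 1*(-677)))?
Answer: 8647044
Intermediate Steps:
(667 + 1510)*(3096 + (199 - 1*(-677))) = 2177*(3096 + (199 + 677)) = 2177*(3096 + 876) = 2177*3972 = 8647044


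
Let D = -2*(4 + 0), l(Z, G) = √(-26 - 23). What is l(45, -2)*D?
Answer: -56*I ≈ -56.0*I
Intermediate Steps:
l(Z, G) = 7*I (l(Z, G) = √(-49) = 7*I)
D = -8 (D = -2*4 = -8)
l(45, -2)*D = (7*I)*(-8) = -56*I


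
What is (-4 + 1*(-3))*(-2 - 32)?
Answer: 238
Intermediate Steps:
(-4 + 1*(-3))*(-2 - 32) = (-4 - 3)*(-34) = -7*(-34) = 238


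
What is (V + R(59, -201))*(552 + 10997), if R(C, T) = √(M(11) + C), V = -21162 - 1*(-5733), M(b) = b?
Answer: -178189521 + 11549*√70 ≈ -1.7809e+8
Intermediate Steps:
V = -15429 (V = -21162 + 5733 = -15429)
R(C, T) = √(11 + C)
(V + R(59, -201))*(552 + 10997) = (-15429 + √(11 + 59))*(552 + 10997) = (-15429 + √70)*11549 = -178189521 + 11549*√70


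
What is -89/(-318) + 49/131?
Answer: 27241/41658 ≈ 0.65392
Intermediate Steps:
-89/(-318) + 49/131 = -89*(-1/318) + 49*(1/131) = 89/318 + 49/131 = 27241/41658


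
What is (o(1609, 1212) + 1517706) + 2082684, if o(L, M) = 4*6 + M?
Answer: 3601626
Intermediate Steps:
o(L, M) = 24 + M
(o(1609, 1212) + 1517706) + 2082684 = ((24 + 1212) + 1517706) + 2082684 = (1236 + 1517706) + 2082684 = 1518942 + 2082684 = 3601626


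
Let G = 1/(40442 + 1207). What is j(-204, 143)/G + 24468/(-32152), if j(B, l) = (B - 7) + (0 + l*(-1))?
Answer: -118510236465/8038 ≈ -1.4744e+7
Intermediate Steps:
j(B, l) = -7 + B - l (j(B, l) = (-7 + B) + (0 - l) = (-7 + B) - l = -7 + B - l)
G = 1/41649 ≈ 2.4010e-5
j(-204, 143)/G + 24468/(-32152) = (-7 - 204 - 1*143)/(1/41649) + 24468/(-32152) = (-7 - 204 - 143)*41649 + 24468*(-1/32152) = -354*41649 - 6117/8038 = -14743746 - 6117/8038 = -118510236465/8038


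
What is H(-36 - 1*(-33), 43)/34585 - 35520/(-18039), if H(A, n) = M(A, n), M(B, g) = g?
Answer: 409744959/207959605 ≈ 1.9703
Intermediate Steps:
H(A, n) = n
H(-36 - 1*(-33), 43)/34585 - 35520/(-18039) = 43/34585 - 35520/(-18039) = 43*(1/34585) - 35520*(-1/18039) = 43/34585 + 11840/6013 = 409744959/207959605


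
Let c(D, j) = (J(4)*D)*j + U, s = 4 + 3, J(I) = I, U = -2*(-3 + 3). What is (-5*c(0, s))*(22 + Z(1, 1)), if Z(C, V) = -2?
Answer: 0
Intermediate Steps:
U = 0 (U = -2*0 = 0)
s = 7
c(D, j) = 4*D*j (c(D, j) = (4*D)*j + 0 = 4*D*j + 0 = 4*D*j)
(-5*c(0, s))*(22 + Z(1, 1)) = (-20*0*7)*(22 - 2) = -5*0*20 = 0*20 = 0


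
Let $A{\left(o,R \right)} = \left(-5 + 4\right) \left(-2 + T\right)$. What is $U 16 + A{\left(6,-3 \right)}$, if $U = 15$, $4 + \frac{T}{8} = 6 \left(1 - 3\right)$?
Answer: $370$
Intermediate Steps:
$T = -128$ ($T = -32 + 8 \cdot 6 \left(1 - 3\right) = -32 + 8 \cdot 6 \left(-2\right) = -32 + 8 \left(-12\right) = -32 - 96 = -128$)
$A{\left(o,R \right)} = 130$ ($A{\left(o,R \right)} = \left(-5 + 4\right) \left(-2 - 128\right) = \left(-1\right) \left(-130\right) = 130$)
$U 16 + A{\left(6,-3 \right)} = 15 \cdot 16 + 130 = 240 + 130 = 370$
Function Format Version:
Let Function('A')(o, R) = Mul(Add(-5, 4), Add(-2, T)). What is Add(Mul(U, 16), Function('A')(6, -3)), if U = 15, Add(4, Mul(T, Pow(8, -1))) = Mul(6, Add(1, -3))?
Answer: 370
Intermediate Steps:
T = -128 (T = Add(-32, Mul(8, Mul(6, Add(1, -3)))) = Add(-32, Mul(8, Mul(6, -2))) = Add(-32, Mul(8, -12)) = Add(-32, -96) = -128)
Function('A')(o, R) = 130 (Function('A')(o, R) = Mul(Add(-5, 4), Add(-2, -128)) = Mul(-1, -130) = 130)
Add(Mul(U, 16), Function('A')(6, -3)) = Add(Mul(15, 16), 130) = Add(240, 130) = 370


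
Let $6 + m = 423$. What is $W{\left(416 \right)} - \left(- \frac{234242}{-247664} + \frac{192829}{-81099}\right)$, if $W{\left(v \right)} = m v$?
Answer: $\frac{1742133198114445}{10042651368} \approx 1.7347 \cdot 10^{5}$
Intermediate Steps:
$m = 417$ ($m = -6 + 423 = 417$)
$W{\left(v \right)} = 417 v$
$W{\left(416 \right)} - \left(- \frac{234242}{-247664} + \frac{192829}{-81099}\right) = 417 \cdot 416 - \left(- \frac{234242}{-247664} + \frac{192829}{-81099}\right) = 173472 - \left(\left(-234242\right) \left(- \frac{1}{247664}\right) + 192829 \left(- \frac{1}{81099}\right)\right) = 173472 - \left(\frac{117121}{123832} - \frac{192829}{81099}\right) = 173472 - - \frac{14380004749}{10042651368} = 173472 + \frac{14380004749}{10042651368} = \frac{1742133198114445}{10042651368}$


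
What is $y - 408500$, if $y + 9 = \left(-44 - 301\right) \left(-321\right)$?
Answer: $-297764$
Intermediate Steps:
$y = 110736$ ($y = -9 + \left(-44 - 301\right) \left(-321\right) = -9 - -110745 = -9 + 110745 = 110736$)
$y - 408500 = 110736 - 408500 = -297764$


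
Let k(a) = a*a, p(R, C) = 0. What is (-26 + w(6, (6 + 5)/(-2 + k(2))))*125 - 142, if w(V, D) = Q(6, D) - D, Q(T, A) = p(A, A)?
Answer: -8159/2 ≈ -4079.5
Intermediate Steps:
Q(T, A) = 0
k(a) = a²
w(V, D) = -D (w(V, D) = 0 - D = -D)
(-26 + w(6, (6 + 5)/(-2 + k(2))))*125 - 142 = (-26 - (6 + 5)/(-2 + 2²))*125 - 142 = (-26 - 11/(-2 + 4))*125 - 142 = (-26 - 11/2)*125 - 142 = -63/2*125 - 142 = -7875/2 - 142 = -8159/2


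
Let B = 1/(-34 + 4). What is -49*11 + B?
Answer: -16171/30 ≈ -539.03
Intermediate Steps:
B = -1/30 (B = 1/(-30) = -1/30 ≈ -0.033333)
-49*11 + B = -49*11 - 1/30 = -539 - 1/30 = -16171/30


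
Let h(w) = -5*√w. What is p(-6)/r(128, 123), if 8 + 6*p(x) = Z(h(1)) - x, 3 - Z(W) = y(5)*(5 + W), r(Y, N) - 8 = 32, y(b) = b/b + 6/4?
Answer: 1/240 ≈ 0.0041667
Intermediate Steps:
y(b) = 5/2 (y(b) = 1 + 6*(¼) = 1 + 3/2 = 5/2)
r(Y, N) = 40 (r(Y, N) = 8 + 32 = 40)
Z(W) = -19/2 - 5*W/2 (Z(W) = 3 - 5*(5 + W)/2 = 3 - (25/2 + 5*W/2) = 3 + (-25/2 - 5*W/2) = -19/2 - 5*W/2)
p(x) = -⅚ - x/6 (p(x) = -4/3 + ((-19/2 - (-25)*√1/2) - x)/6 = -4/3 + ((-19/2 - (-25)/2) - x)/6 = -4/3 + ((-19/2 - 5/2*(-5)) - x)/6 = -4/3 + ((-19/2 + 25/2) - x)/6 = -4/3 + (3 - x)/6 = -4/3 + (½ - x/6) = -⅚ - x/6)
p(-6)/r(128, 123) = (-⅚ - ⅙*(-6))/40 = (-⅚ + 1)*(1/40) = (⅙)*(1/40) = 1/240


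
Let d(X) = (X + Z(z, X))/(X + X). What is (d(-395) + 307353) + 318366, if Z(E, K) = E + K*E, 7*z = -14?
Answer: 494317617/790 ≈ 6.2572e+5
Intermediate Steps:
z = -2 (z = (⅐)*(-14) = -2)
Z(E, K) = E + E*K
d(X) = (-2 - X)/(2*X) (d(X) = (X - 2*(1 + X))/(X + X) = (X + (-2 - 2*X))/((2*X)) = (-2 - X)*(1/(2*X)) = (-2 - X)/(2*X))
(d(-395) + 307353) + 318366 = ((½)*(-2 - 1*(-395))/(-395) + 307353) + 318366 = ((½)*(-1/395)*(-2 + 395) + 307353) + 318366 = ((½)*(-1/395)*393 + 307353) + 318366 = (-393/790 + 307353) + 318366 = 242808477/790 + 318366 = 494317617/790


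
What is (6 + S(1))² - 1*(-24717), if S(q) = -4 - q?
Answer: 24718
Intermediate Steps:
(6 + S(1))² - 1*(-24717) = (6 + (-4 - 1*1))² - 1*(-24717) = (6 + (-4 - 1))² + 24717 = (6 - 5)² + 24717 = 1² + 24717 = 1 + 24717 = 24718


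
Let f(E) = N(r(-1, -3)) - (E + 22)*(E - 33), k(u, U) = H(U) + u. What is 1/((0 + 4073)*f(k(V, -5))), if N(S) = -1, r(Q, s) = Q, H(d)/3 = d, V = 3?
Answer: 1/1828777 ≈ 5.4681e-7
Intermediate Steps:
H(d) = 3*d
k(u, U) = u + 3*U (k(u, U) = 3*U + u = u + 3*U)
f(E) = -1 - (-33 + E)*(22 + E) (f(E) = -1 - (E + 22)*(E - 33) = -1 - (22 + E)*(-33 + E) = -1 - (-33 + E)*(22 + E))
1/((0 + 4073)*f(k(V, -5))) = 1/((0 + 4073)*(725 - (3 + 3*(-5))² + 11*(3 + 3*(-5)))) = 1/(4073*(725 - (3 - 15)² + 11*(3 - 15))) = 1/(4073*(725 - 1*(-12)² + 11*(-12))) = 1/(4073*(725 - 1*144 - 132)) = 1/(4073*(725 - 144 - 132)) = (1/4073)/449 = (1/4073)*(1/449) = 1/1828777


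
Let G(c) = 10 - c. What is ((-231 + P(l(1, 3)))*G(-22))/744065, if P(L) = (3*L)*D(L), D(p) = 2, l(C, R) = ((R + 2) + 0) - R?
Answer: -7008/744065 ≈ -0.0094185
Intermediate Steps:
l(C, R) = 2 (l(C, R) = ((2 + R) + 0) - R = (2 + R) - R = 2)
P(L) = 6*L (P(L) = (3*L)*2 = 6*L)
((-231 + P(l(1, 3)))*G(-22))/744065 = ((-231 + 6*2)*(10 - 1*(-22)))/744065 = ((-231 + 12)*(10 + 22))*(1/744065) = -219*32*(1/744065) = -7008*1/744065 = -7008/744065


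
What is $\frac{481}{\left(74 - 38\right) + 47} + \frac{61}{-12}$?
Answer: $\frac{709}{996} \approx 0.71185$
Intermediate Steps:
$\frac{481}{\left(74 - 38\right) + 47} + \frac{61}{-12} = \frac{481}{\left(74 - 38\right) + 47} + 61 \left(- \frac{1}{12}\right) = \frac{481}{36 + 47} - \frac{61}{12} = \frac{481}{83} - \frac{61}{12} = \frac{709}{996}$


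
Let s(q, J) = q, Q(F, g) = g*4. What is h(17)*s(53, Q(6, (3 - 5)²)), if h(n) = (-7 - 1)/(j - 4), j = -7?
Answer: 424/11 ≈ 38.545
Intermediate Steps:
Q(F, g) = 4*g
h(n) = 8/11 (h(n) = (-7 - 1)/(-7 - 4) = -8/(-11) = -8*(-1/11) = 8/11)
h(17)*s(53, Q(6, (3 - 5)²)) = (8/11)*53 = 424/11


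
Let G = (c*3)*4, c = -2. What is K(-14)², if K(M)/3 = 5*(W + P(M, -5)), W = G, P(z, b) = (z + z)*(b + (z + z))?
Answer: 182250000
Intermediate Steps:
G = -24 (G = -2*3*4 = -6*4 = -24)
P(z, b) = 2*z*(b + 2*z) (P(z, b) = (2*z)*(b + 2*z) = 2*z*(b + 2*z))
W = -24
K(M) = -360 + 30*M*(-5 + 2*M) (K(M) = 3*(5*(-24 + 2*M*(-5 + 2*M))) = 3*(-120 + 10*M*(-5 + 2*M)) = -360 + 30*M*(-5 + 2*M))
K(-14)² = (-360 + 30*(-14)*(-5 + 2*(-14)))² = (-360 + 30*(-14)*(-5 - 28))² = (-360 + 30*(-14)*(-33))² = (-360 + 13860)² = 13500² = 182250000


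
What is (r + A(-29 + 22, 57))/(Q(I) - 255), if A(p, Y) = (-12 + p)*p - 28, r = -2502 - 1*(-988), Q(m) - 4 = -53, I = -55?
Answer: 1409/304 ≈ 4.6349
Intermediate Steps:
Q(m) = -49 (Q(m) = 4 - 53 = -49)
r = -1514 (r = -2502 + 988 = -1514)
A(p, Y) = -28 + p*(-12 + p) (A(p, Y) = p*(-12 + p) - 28 = -28 + p*(-12 + p))
(r + A(-29 + 22, 57))/(Q(I) - 255) = (-1514 + (-28 + (-29 + 22)**2 - 12*(-29 + 22)))/(-49 - 255) = (-1514 + (-28 + (-7)**2 - 12*(-7)))/(-304) = (-1514 + (-28 + 49 + 84))*(-1/304) = (-1514 + 105)*(-1/304) = -1409*(-1/304) = 1409/304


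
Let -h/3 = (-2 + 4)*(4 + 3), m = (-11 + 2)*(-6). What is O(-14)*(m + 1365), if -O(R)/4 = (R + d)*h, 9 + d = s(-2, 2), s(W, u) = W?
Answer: -5959800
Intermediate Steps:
d = -11 (d = -9 - 2 = -11)
m = 54 (m = -9*(-6) = 54)
h = -42 (h = -3*(-2 + 4)*(4 + 3) = -6*7 = -3*14 = -42)
O(R) = -1848 + 168*R (O(R) = -4*(R - 11)*(-42) = -4*(-11 + R)*(-42) = -4*(462 - 42*R) = -1848 + 168*R)
O(-14)*(m + 1365) = (-1848 + 168*(-14))*(54 + 1365) = (-1848 - 2352)*1419 = -4200*1419 = -5959800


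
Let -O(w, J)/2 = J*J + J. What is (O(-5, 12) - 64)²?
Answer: 141376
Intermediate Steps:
O(w, J) = -2*J - 2*J² (O(w, J) = -2*(J*J + J) = -2*(J² + J) = -2*(J + J²) = -2*J - 2*J²)
(O(-5, 12) - 64)² = (-2*12*(1 + 12) - 64)² = (-2*12*13 - 64)² = (-312 - 64)² = (-376)² = 141376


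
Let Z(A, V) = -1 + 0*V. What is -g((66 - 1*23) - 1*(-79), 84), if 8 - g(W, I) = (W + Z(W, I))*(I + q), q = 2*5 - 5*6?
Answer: 7736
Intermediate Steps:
Z(A, V) = -1 (Z(A, V) = -1 + 0 = -1)
q = -20 (q = 10 - 30 = -20)
g(W, I) = 8 - (-1 + W)*(-20 + I) (g(W, I) = 8 - (W - 1)*(I - 20) = 8 - (-1 + W)*(-20 + I))
-g((66 - 1*23) - 1*(-79), 84) = -(-12 + 84 + 20*((66 - 1*23) - 1*(-79)) - 1*84*((66 - 1*23) - 1*(-79))) = -(-12 + 84 + 20*((66 - 23) + 79) - 1*84*((66 - 23) + 79)) = -(-12 + 84 + 20*(43 + 79) - 1*84*(43 + 79)) = -(-12 + 84 + 20*122 - 1*84*122) = -(-12 + 84 + 2440 - 10248) = -1*(-7736) = 7736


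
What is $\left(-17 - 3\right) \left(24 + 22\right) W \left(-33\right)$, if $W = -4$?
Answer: $-121440$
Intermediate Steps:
$\left(-17 - 3\right) \left(24 + 22\right) W \left(-33\right) = \left(-17 - 3\right) \left(24 + 22\right) \left(-4\right) \left(-33\right) = \left(-20\right) 46 \left(-4\right) \left(-33\right) = \left(-920\right) \left(-4\right) \left(-33\right) = 3680 \left(-33\right) = -121440$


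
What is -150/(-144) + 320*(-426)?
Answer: -3271655/24 ≈ -1.3632e+5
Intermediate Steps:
-150/(-144) + 320*(-426) = -150*(-1/144) - 136320 = 25/24 - 136320 = -3271655/24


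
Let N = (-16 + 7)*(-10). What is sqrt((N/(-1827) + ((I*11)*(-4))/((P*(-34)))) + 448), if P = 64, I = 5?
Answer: sqrt(341505859422)/27608 ≈ 21.167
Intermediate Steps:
N = 90 (N = -9*(-10) = 90)
sqrt((N/(-1827) + ((I*11)*(-4))/((P*(-34)))) + 448) = sqrt((90/(-1827) + ((5*11)*(-4))/((64*(-34)))) + 448) = sqrt((90*(-1/1827) + (55*(-4))/(-2176)) + 448) = sqrt((-10/203 - 220*(-1/2176)) + 448) = sqrt((-10/203 + 55/544) + 448) = sqrt(5725/110432 + 448) = sqrt(49479261/110432) = sqrt(341505859422)/27608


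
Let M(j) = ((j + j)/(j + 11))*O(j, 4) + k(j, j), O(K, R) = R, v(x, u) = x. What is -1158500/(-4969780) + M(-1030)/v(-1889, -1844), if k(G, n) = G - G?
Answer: 109451761815/478314239699 ≈ 0.22883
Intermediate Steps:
k(G, n) = 0
M(j) = 8*j/(11 + j) (M(j) = ((j + j)/(j + 11))*4 + 0 = ((2*j)/(11 + j))*4 + 0 = (2*j/(11 + j))*4 + 0 = 8*j/(11 + j) + 0 = 8*j/(11 + j))
-1158500/(-4969780) + M(-1030)/v(-1889, -1844) = -1158500/(-4969780) + (8*(-1030)/(11 - 1030))/(-1889) = -1158500*(-1/4969780) + (8*(-1030)/(-1019))*(-1/1889) = 57925/248489 + (8*(-1030)*(-1/1019))*(-1/1889) = 57925/248489 + (8240/1019)*(-1/1889) = 57925/248489 - 8240/1924891 = 109451761815/478314239699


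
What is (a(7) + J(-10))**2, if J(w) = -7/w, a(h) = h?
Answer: 5929/100 ≈ 59.290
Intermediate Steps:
(a(7) + J(-10))**2 = (7 - 7/(-10))**2 = (7 - 7*(-1/10))**2 = (7 + 7/10)**2 = (77/10)**2 = 5929/100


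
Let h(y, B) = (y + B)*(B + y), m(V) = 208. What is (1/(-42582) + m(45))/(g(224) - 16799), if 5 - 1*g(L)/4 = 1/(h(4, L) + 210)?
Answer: -15409504289/1243058186722 ≈ -0.012396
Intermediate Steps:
h(y, B) = (B + y)**2 (h(y, B) = (B + y)*(B + y) = (B + y)**2)
g(L) = 20 - 4/(210 + (4 + L)**2) (g(L) = 20 - 4/((L + 4)**2 + 210) = 20 - 4/((4 + L)**2 + 210) = 20 - 4/(210 + (4 + L)**2))
(1/(-42582) + m(45))/(g(224) - 16799) = (1/(-42582) + 208)/(4*(1049 + 5*(4 + 224)**2)/(210 + (4 + 224)**2) - 16799) = (-1/42582 + 208)/(4*(1049 + 5*228**2)/(210 + 228**2) - 16799) = 8857055/(42582*(4*(1049 + 5*51984)/(210 + 51984) - 16799)) = 8857055/(42582*(4*(1049 + 259920)/52194 - 16799)) = 8857055/(42582*(4*(1/52194)*260969 - 16799)) = 8857055/(42582*(521938/26097 - 16799)) = 8857055/(42582*(-437881565/26097)) = (8857055/42582)*(-26097/437881565) = -15409504289/1243058186722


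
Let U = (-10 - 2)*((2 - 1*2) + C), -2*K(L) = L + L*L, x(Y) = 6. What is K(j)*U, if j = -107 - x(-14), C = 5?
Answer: 379680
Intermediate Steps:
j = -113 (j = -107 - 1*6 = -107 - 6 = -113)
K(L) = -L/2 - L²/2 (K(L) = -(L + L*L)/2 = -(L + L²)/2 = -L/2 - L²/2)
U = -60 (U = (-10 - 2)*((2 - 1*2) + 5) = -12*((2 - 2) + 5) = -12*(0 + 5) = -12*5 = -60)
K(j)*U = -½*(-113)*(1 - 113)*(-60) = -½*(-113)*(-112)*(-60) = -6328*(-60) = 379680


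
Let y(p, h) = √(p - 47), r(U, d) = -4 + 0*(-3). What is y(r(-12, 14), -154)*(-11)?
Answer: -11*I*√51 ≈ -78.556*I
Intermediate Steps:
r(U, d) = -4 (r(U, d) = -4 + 0 = -4)
y(p, h) = √(-47 + p)
y(r(-12, 14), -154)*(-11) = √(-47 - 4)*(-11) = √(-51)*(-11) = (I*√51)*(-11) = -11*I*√51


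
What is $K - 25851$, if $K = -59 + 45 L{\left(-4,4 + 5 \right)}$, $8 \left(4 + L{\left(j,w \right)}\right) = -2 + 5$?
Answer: $- \frac{208585}{8} \approx -26073.0$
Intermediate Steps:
$L{\left(j,w \right)} = - \frac{29}{8}$ ($L{\left(j,w \right)} = -4 + \frac{-2 + 5}{8} = -4 + \frac{1}{8} \cdot 3 = -4 + \frac{3}{8} = - \frac{29}{8}$)
$K = - \frac{1777}{8}$ ($K = -59 + 45 \left(- \frac{29}{8}\right) = -59 - \frac{1305}{8} = - \frac{1777}{8} \approx -222.13$)
$K - 25851 = - \frac{1777}{8} - 25851 = - \frac{208585}{8}$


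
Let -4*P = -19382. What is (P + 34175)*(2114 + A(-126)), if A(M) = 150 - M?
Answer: 93258995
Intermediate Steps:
P = 9691/2 (P = -1/4*(-19382) = 9691/2 ≈ 4845.5)
(P + 34175)*(2114 + A(-126)) = (9691/2 + 34175)*(2114 + (150 - 1*(-126))) = 78041*(2114 + (150 + 126))/2 = 78041*(2114 + 276)/2 = (78041/2)*2390 = 93258995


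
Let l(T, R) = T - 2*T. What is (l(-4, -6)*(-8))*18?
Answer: -576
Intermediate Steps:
l(T, R) = -T
(l(-4, -6)*(-8))*18 = (-1*(-4)*(-8))*18 = (4*(-8))*18 = -32*18 = -576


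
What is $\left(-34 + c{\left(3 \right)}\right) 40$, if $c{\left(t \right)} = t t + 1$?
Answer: $-960$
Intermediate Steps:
$c{\left(t \right)} = 1 + t^{2}$ ($c{\left(t \right)} = t^{2} + 1 = 1 + t^{2}$)
$\left(-34 + c{\left(3 \right)}\right) 40 = \left(-34 + \left(1 + 3^{2}\right)\right) 40 = \left(-34 + \left(1 + 9\right)\right) 40 = \left(-34 + 10\right) 40 = \left(-24\right) 40 = -960$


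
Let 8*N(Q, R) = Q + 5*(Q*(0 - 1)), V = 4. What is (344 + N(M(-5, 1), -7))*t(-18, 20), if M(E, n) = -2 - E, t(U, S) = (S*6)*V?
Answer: 164400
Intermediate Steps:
t(U, S) = 24*S (t(U, S) = (S*6)*4 = (6*S)*4 = 24*S)
N(Q, R) = -Q/2 (N(Q, R) = (Q + 5*(Q*(0 - 1)))/8 = (Q + 5*(Q*(-1)))/8 = (Q + 5*(-Q))/8 = (Q - 5*Q)/8 = (-4*Q)/8 = -Q/2)
(344 + N(M(-5, 1), -7))*t(-18, 20) = (344 - (-2 - 1*(-5))/2)*(24*20) = (344 - (-2 + 5)/2)*480 = (344 - 1/2*3)*480 = (344 - 3/2)*480 = (685/2)*480 = 164400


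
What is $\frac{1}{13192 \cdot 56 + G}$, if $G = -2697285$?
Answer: $- \frac{1}{1958533} \approx -5.1059 \cdot 10^{-7}$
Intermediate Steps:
$\frac{1}{13192 \cdot 56 + G} = \frac{1}{13192 \cdot 56 - 2697285} = \frac{1}{738752 - 2697285} = \frac{1}{-1958533} = - \frac{1}{1958533}$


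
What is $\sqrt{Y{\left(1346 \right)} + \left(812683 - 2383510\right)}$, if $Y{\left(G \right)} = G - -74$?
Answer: $i \sqrt{1569407} \approx 1252.8 i$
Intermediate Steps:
$Y{\left(G \right)} = 74 + G$ ($Y{\left(G \right)} = G + 74 = 74 + G$)
$\sqrt{Y{\left(1346 \right)} + \left(812683 - 2383510\right)} = \sqrt{\left(74 + 1346\right) + \left(812683 - 2383510\right)} = \sqrt{1420 - 1570827} = \sqrt{-1569407} = i \sqrt{1569407}$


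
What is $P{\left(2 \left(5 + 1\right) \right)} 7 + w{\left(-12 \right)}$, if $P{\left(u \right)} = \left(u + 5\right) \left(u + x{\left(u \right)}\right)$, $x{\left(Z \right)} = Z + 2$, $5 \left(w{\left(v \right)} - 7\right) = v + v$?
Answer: $\frac{15481}{5} \approx 3096.2$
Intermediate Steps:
$w{\left(v \right)} = 7 + \frac{2 v}{5}$ ($w{\left(v \right)} = 7 + \frac{v + v}{5} = 7 + \frac{2 v}{5}$)
$x{\left(Z \right)} = 2 + Z$
$P{\left(u \right)} = \left(2 + 2 u\right) \left(5 + u\right)$ ($P{\left(u \right)} = \left(u + 5\right) \left(u + \left(2 + u\right)\right) = \left(5 + u\right) \left(2 + 2 u\right) = \left(2 + 2 u\right) \left(5 + u\right)$)
$P{\left(2 \left(5 + 1\right) \right)} 7 + w{\left(-12 \right)} = \left(10 + 2 \left(2 \left(5 + 1\right)\right)^{2} + 12 \cdot 2 \left(5 + 1\right)\right) 7 + \left(7 + \frac{2}{5} \left(-12\right)\right) = \left(10 + 2 \left(2 \cdot 6\right)^{2} + 12 \cdot 2 \cdot 6\right) 7 + \left(7 - \frac{24}{5}\right) = \left(10 + 2 \cdot 12^{2} + 12 \cdot 12\right) 7 + \frac{11}{5} = \left(10 + 2 \cdot 144 + 144\right) 7 + \frac{11}{5} = \left(10 + 288 + 144\right) 7 + \frac{11}{5} = 442 \cdot 7 + \frac{11}{5} = 3094 + \frac{11}{5} = \frac{15481}{5}$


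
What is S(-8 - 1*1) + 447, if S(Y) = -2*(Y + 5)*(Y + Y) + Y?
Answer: 294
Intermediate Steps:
S(Y) = Y - 4*Y*(5 + Y) (S(Y) = -2*(5 + Y)*2*Y + Y = -4*Y*(5 + Y) + Y = Y - 4*Y*(5 + Y))
S(-8 - 1*1) + 447 = -(-8 - 1*1)*(19 + 4*(-8 - 1*1)) + 447 = -(-8 - 1)*(19 + 4*(-8 - 1)) + 447 = -1*(-9)*(19 + 4*(-9)) + 447 = -1*(-9)*(19 - 36) + 447 = -1*(-9)*(-17) + 447 = -153 + 447 = 294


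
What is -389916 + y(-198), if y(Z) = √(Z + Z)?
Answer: -389916 + 6*I*√11 ≈ -3.8992e+5 + 19.9*I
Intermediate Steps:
y(Z) = √2*√Z (y(Z) = √(2*Z) = √2*√Z)
-389916 + y(-198) = -389916 + √2*√(-198) = -389916 + √2*(3*I*√22) = -389916 + 6*I*√11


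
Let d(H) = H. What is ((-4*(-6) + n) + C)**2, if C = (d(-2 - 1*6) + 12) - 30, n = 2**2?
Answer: 4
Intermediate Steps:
n = 4
C = -26 (C = ((-2 - 1*6) + 12) - 30 = ((-2 - 6) + 12) - 30 = (-8 + 12) - 30 = 4 - 30 = -26)
((-4*(-6) + n) + C)**2 = ((-4*(-6) + 4) - 26)**2 = ((24 + 4) - 26)**2 = (28 - 26)**2 = 2**2 = 4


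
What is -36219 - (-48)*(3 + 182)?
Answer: -27339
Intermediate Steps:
-36219 - (-48)*(3 + 182) = -36219 - (-48)*185 = -36219 - 1*(-8880) = -36219 + 8880 = -27339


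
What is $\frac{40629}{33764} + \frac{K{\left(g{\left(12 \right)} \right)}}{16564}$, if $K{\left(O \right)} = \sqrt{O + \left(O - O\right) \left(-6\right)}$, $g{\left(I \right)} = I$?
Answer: $\frac{40629}{33764} + \frac{\sqrt{3}}{8282} \approx 1.2035$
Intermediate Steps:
$K{\left(O \right)} = \sqrt{O}$ ($K{\left(O \right)} = \sqrt{O + 0 \left(-6\right)} = \sqrt{O + 0} = \sqrt{O}$)
$\frac{40629}{33764} + \frac{K{\left(g{\left(12 \right)} \right)}}{16564} = \frac{40629}{33764} + \frac{\sqrt{12}}{16564} = 40629 \cdot \frac{1}{33764} + 2 \sqrt{3} \cdot \frac{1}{16564} = \frac{40629}{33764} + \frac{\sqrt{3}}{8282}$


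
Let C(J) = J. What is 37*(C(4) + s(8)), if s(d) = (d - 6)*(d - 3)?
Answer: 518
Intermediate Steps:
s(d) = (-6 + d)*(-3 + d)
37*(C(4) + s(8)) = 37*(4 + (18 + 8**2 - 9*8)) = 37*(4 + (18 + 64 - 72)) = 37*(4 + 10) = 37*14 = 518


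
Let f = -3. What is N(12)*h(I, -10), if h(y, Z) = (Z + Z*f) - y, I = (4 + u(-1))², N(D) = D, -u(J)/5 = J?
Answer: -732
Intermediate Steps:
u(J) = -5*J
I = 81 (I = (4 - 5*(-1))² = (4 + 5)² = 9² = 81)
h(y, Z) = -y - 2*Z (h(y, Z) = (Z + Z*(-3)) - y = (Z - 3*Z) - y = -2*Z - y = -y - 2*Z)
N(12)*h(I, -10) = 12*(-1*81 - 2*(-10)) = 12*(-81 + 20) = 12*(-61) = -732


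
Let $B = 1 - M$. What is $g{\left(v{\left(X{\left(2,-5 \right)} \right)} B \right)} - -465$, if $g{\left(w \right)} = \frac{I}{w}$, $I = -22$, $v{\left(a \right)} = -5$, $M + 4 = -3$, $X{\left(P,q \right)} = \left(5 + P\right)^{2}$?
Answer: $\frac{9311}{20} \approx 465.55$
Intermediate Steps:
$M = -7$ ($M = -4 - 3 = -7$)
$B = 8$ ($B = 1 - -7 = 1 + 7 = 8$)
$g{\left(w \right)} = - \frac{22}{w}$
$g{\left(v{\left(X{\left(2,-5 \right)} \right)} B \right)} - -465 = - \frac{22}{\left(-5\right) 8} - -465 = - \frac{22}{-40} + 465 = \left(-22\right) \left(- \frac{1}{40}\right) + 465 = \frac{11}{20} + 465 = \frac{9311}{20}$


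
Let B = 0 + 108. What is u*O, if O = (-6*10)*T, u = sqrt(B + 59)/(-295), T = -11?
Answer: -132*sqrt(167)/59 ≈ -28.912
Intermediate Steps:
B = 108
u = -sqrt(167)/295 (u = sqrt(108 + 59)/(-295) = sqrt(167)*(-1/295) = -sqrt(167)/295 ≈ -0.043806)
O = 660 (O = -6*10*(-11) = -60*(-11) = 660)
u*O = -sqrt(167)/295*660 = -132*sqrt(167)/59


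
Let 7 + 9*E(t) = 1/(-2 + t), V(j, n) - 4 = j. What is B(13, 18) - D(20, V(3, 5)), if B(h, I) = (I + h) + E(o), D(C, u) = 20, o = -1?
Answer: 275/27 ≈ 10.185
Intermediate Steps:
V(j, n) = 4 + j
E(t) = -7/9 + 1/(9*(-2 + t))
B(h, I) = -22/27 + I + h (B(h, I) = (I + h) + (15 - 7*(-1))/(9*(-2 - 1)) = (I + h) + (⅑)*(15 + 7)/(-3) = (I + h) + (⅑)*(-⅓)*22 = (I + h) - 22/27 = -22/27 + I + h)
B(13, 18) - D(20, V(3, 5)) = (-22/27 + 18 + 13) - 1*20 = 815/27 - 20 = 275/27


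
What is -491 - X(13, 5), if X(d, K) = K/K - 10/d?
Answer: -6386/13 ≈ -491.23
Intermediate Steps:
X(d, K) = 1 - 10/d
-491 - X(13, 5) = -491 - (-10 + 13)/13 = -491 - 3/13 = -6386/13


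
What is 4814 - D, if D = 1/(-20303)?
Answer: 97738643/20303 ≈ 4814.0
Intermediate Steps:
D = -1/20303 ≈ -4.9254e-5
4814 - D = 4814 - 1*(-1/20303) = 4814 + 1/20303 = 97738643/20303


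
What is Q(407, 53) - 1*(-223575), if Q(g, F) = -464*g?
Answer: 34727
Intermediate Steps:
Q(407, 53) - 1*(-223575) = -464*407 - 1*(-223575) = -188848 + 223575 = 34727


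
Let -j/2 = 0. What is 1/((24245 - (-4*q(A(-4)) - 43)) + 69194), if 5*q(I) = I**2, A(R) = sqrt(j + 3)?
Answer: 5/467422 ≈ 1.0697e-5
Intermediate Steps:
j = 0 (j = -2*0 = 0)
A(R) = sqrt(3) (A(R) = sqrt(0 + 3) = sqrt(3))
q(I) = I**2/5
1/((24245 - (-4*q(A(-4)) - 43)) + 69194) = 1/((24245 - (-4*(sqrt(3))**2/5 - 43)) + 69194) = 1/((24245 - (-4*3/5 - 43)) + 69194) = 1/((24245 - (-12/5 - 43)) + 69194) = 1/((24245 - 1*(-227/5)) + 69194) = 1/((24245 + 227/5) + 69194) = 1/(121452/5 + 69194) = 1/(467422/5) = 5/467422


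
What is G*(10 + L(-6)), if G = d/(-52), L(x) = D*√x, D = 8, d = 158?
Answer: -395/13 - 316*I*√6/13 ≈ -30.385 - 59.541*I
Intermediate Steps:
L(x) = 8*√x
G = -79/26 (G = 158/(-52) = 158*(-1/52) = -79/26 ≈ -3.0385)
G*(10 + L(-6)) = -79*(10 + 8*√(-6))/26 = -79*(10 + 8*(I*√6))/26 = -79*(10 + 8*I*√6)/26 = -395/13 - 316*I*√6/13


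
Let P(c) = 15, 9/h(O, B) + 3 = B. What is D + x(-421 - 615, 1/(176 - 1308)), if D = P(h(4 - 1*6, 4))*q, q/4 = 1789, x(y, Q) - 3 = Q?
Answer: 121512275/1132 ≈ 1.0734e+5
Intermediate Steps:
x(y, Q) = 3 + Q
h(O, B) = 9/(-3 + B)
q = 7156 (q = 4*1789 = 7156)
D = 107340 (D = 15*7156 = 107340)
D + x(-421 - 615, 1/(176 - 1308)) = 107340 + (3 + 1/(176 - 1308)) = 107340 + (3 + 1/(-1132)) = 107340 + (3 - 1/1132) = 107340 + 3395/1132 = 121512275/1132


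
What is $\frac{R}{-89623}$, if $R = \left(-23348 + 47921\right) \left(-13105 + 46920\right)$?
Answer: $- \frac{830935995}{89623} \approx -9271.5$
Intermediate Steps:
$R = 830935995$ ($R = 24573 \cdot 33815 = 830935995$)
$\frac{R}{-89623} = \frac{830935995}{-89623} = 830935995 \left(- \frac{1}{89623}\right) = - \frac{830935995}{89623}$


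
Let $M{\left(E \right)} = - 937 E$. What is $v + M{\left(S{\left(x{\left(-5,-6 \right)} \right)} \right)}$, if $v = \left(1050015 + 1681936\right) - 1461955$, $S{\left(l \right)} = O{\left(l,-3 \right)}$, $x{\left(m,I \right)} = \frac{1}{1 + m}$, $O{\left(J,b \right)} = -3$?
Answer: $1272807$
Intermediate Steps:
$S{\left(l \right)} = -3$
$v = 1269996$ ($v = 2731951 - 1461955 = 1269996$)
$v + M{\left(S{\left(x{\left(-5,-6 \right)} \right)} \right)} = 1269996 - -2811 = 1269996 + 2811 = 1272807$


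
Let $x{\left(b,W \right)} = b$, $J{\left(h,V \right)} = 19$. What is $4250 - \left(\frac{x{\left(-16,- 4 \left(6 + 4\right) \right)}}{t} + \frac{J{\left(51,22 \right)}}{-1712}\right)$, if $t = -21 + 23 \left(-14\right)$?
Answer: $\frac{2495647125}{587216} \approx 4250.0$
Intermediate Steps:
$t = -343$ ($t = -21 - 322 = -343$)
$4250 - \left(\frac{x{\left(-16,- 4 \left(6 + 4\right) \right)}}{t} + \frac{J{\left(51,22 \right)}}{-1712}\right) = 4250 - \left(- \frac{16}{-343} + \frac{19}{-1712}\right) = 4250 - \left(\left(-16\right) \left(- \frac{1}{343}\right) + 19 \left(- \frac{1}{1712}\right)\right) = 4250 - \left(\frac{16}{343} - \frac{19}{1712}\right) = 4250 - \frac{20875}{587216} = \frac{2495647125}{587216}$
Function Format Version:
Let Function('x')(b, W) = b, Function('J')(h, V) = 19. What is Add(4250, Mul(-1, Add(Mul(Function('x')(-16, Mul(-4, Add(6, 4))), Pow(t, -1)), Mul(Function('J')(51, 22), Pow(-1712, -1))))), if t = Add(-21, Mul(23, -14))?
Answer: Rational(2495647125, 587216) ≈ 4250.0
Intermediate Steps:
t = -343 (t = Add(-21, -322) = -343)
Add(4250, Mul(-1, Add(Mul(Function('x')(-16, Mul(-4, Add(6, 4))), Pow(t, -1)), Mul(Function('J')(51, 22), Pow(-1712, -1))))) = Add(4250, Mul(-1, Add(Mul(-16, Pow(-343, -1)), Mul(19, Pow(-1712, -1))))) = Add(4250, Mul(-1, Add(Mul(-16, Rational(-1, 343)), Mul(19, Rational(-1, 1712))))) = Add(4250, Mul(-1, Add(Rational(16, 343), Rational(-19, 1712)))) = Add(4250, Mul(-1, Rational(20875, 587216))) = Add(4250, Rational(-20875, 587216)) = Rational(2495647125, 587216)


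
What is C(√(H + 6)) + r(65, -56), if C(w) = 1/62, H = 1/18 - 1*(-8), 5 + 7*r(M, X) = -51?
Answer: -495/62 ≈ -7.9839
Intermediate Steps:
r(M, X) = -8 (r(M, X) = -5/7 + (⅐)*(-51) = -5/7 - 51/7 = -8)
H = 145/18 (H = 1/18 + 8 = 145/18 ≈ 8.0556)
C(w) = 1/62
C(√(H + 6)) + r(65, -56) = 1/62 - 8 = -495/62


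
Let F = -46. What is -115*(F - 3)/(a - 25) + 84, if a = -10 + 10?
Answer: -707/5 ≈ -141.40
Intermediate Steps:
a = 0
-115*(F - 3)/(a - 25) + 84 = -115*(-46 - 3)/(0 - 25) + 84 = -(-5635)/(-25) + 84 = -(-5635)*(-1)/25 + 84 = -115*49/25 + 84 = -1127/5 + 84 = -707/5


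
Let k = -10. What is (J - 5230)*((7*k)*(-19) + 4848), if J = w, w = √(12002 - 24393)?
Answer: -32310940 + 6178*I*√12391 ≈ -3.2311e+7 + 6.877e+5*I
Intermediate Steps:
w = I*√12391 (w = √(-12391) = I*√12391 ≈ 111.31*I)
J = I*√12391 ≈ 111.31*I
(J - 5230)*((7*k)*(-19) + 4848) = (I*√12391 - 5230)*((7*(-10))*(-19) + 4848) = (-5230 + I*√12391)*(-70*(-19) + 4848) = (-5230 + I*√12391)*(1330 + 4848) = (-5230 + I*√12391)*6178 = -32310940 + 6178*I*√12391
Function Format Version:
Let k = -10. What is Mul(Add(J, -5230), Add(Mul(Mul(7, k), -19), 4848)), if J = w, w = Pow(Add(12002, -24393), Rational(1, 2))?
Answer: Add(-32310940, Mul(6178, I, Pow(12391, Rational(1, 2)))) ≈ Add(-3.2311e+7, Mul(6.8770e+5, I))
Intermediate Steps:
w = Mul(I, Pow(12391, Rational(1, 2))) (w = Pow(-12391, Rational(1, 2)) = Mul(I, Pow(12391, Rational(1, 2))) ≈ Mul(111.31, I))
J = Mul(I, Pow(12391, Rational(1, 2))) ≈ Mul(111.31, I)
Mul(Add(J, -5230), Add(Mul(Mul(7, k), -19), 4848)) = Mul(Add(Mul(I, Pow(12391, Rational(1, 2))), -5230), Add(Mul(Mul(7, -10), -19), 4848)) = Mul(Add(-5230, Mul(I, Pow(12391, Rational(1, 2)))), Add(Mul(-70, -19), 4848)) = Mul(Add(-5230, Mul(I, Pow(12391, Rational(1, 2)))), Add(1330, 4848)) = Mul(Add(-5230, Mul(I, Pow(12391, Rational(1, 2)))), 6178) = Add(-32310940, Mul(6178, I, Pow(12391, Rational(1, 2))))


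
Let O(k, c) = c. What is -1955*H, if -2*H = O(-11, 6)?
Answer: 5865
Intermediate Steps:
H = -3 (H = -1/2*6 = -3)
-1955*H = -1955*(-3) = 5865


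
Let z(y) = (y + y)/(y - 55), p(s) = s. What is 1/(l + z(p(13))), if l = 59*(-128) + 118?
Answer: -21/156127 ≈ -0.00013451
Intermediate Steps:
l = -7434 (l = -7552 + 118 = -7434)
z(y) = 2*y/(-55 + y) (z(y) = (2*y)/(-55 + y) = 2*y/(-55 + y))
1/(l + z(p(13))) = 1/(-7434 + 2*13/(-55 + 13)) = 1/(-7434 + 2*13/(-42)) = 1/(-7434 + 2*13*(-1/42)) = 1/(-7434 - 13/21) = 1/(-156127/21) = -21/156127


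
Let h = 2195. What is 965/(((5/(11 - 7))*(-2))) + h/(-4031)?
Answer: -1558161/4031 ≈ -386.54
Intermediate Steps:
965/(((5/(11 - 7))*(-2))) + h/(-4031) = 965/(((5/(11 - 7))*(-2))) + 2195/(-4031) = 965/(((5/4)*(-2))) + 2195*(-1/4031) = 965/(((5*(1/4))*(-2))) - 2195/4031 = 965/(((5/4)*(-2))) - 2195/4031 = 965/(-5/2) - 2195/4031 = 965*(-2/5) - 2195/4031 = -386 - 2195/4031 = -1558161/4031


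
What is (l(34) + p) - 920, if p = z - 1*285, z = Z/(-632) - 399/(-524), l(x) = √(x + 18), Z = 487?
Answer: -99765115/82792 + 2*√13 ≈ -1197.8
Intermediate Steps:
l(x) = √(18 + x)
z = -755/82792 (z = 487/(-632) - 399/(-524) = 487*(-1/632) - 399*(-1/524) = -487/632 + 399/524 = -755/82792 ≈ -0.0091192)
p = -23596475/82792 (p = -755/82792 - 1*285 = -755/82792 - 285 = -23596475/82792 ≈ -285.01)
(l(34) + p) - 920 = (√(18 + 34) - 23596475/82792) - 920 = (√52 - 23596475/82792) - 920 = (2*√13 - 23596475/82792) - 920 = (-23596475/82792 + 2*√13) - 920 = -99765115/82792 + 2*√13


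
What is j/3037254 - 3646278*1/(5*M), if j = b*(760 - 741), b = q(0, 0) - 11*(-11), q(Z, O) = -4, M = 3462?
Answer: -615257442249/2920825930 ≈ -210.65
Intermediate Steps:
b = 117 (b = -4 - 11*(-11) = -4 + 121 = 117)
j = 2223 (j = 117*(760 - 741) = 117*19 = 2223)
j/3037254 - 3646278*1/(5*M) = 2223/3037254 - 3646278/(5*3462) = 2223*(1/3037254) - 3646278/17310 = 741/1012418 - 3646278*1/17310 = 741/1012418 - 607713/2885 = -615257442249/2920825930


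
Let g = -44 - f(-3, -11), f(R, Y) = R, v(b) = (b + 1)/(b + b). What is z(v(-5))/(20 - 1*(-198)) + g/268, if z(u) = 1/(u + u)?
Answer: -8603/58424 ≈ -0.14725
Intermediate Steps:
v(b) = (1 + b)/(2*b) (v(b) = (1 + b)/((2*b)) = (1 + b)*(1/(2*b)) = (1 + b)/(2*b))
g = -41 (g = -44 - 1*(-3) = -44 + 3 = -41)
z(u) = 1/(2*u)
z(v(-5))/(20 - 1*(-198)) + g/268 = (1/(2*(((½)*(1 - 5)/(-5)))))/(20 - 1*(-198)) - 41/268 = (1/(2*(((½)*(-⅕)*(-4)))))/(20 + 198) - 41*1/268 = (1/(2*(⅖)))/218 - 41/268 = ((½)*(5/2))*(1/218) - 41/268 = (5/4)*(1/218) - 41/268 = 5/872 - 41/268 = -8603/58424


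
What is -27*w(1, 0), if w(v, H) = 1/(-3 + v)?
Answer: 27/2 ≈ 13.500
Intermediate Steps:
-27*w(1, 0) = -27/(-3 + 1) = -27/(-2) = -27*(-1/2) = 27/2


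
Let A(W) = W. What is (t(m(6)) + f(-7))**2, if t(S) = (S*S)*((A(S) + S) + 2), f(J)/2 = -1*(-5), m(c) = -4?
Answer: 7396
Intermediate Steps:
f(J) = 10 (f(J) = 2*(-1*(-5)) = 2*5 = 10)
t(S) = S**2*(2 + 2*S) (t(S) = (S*S)*((S + S) + 2) = S**2*(2*S + 2) = S**2*(2 + 2*S))
(t(m(6)) + f(-7))**2 = (2*(-4)**2*(1 - 4) + 10)**2 = (2*16*(-3) + 10)**2 = (-96 + 10)**2 = (-86)**2 = 7396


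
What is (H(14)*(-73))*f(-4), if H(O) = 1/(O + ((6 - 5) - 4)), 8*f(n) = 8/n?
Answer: 73/44 ≈ 1.6591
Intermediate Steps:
f(n) = 1/n (f(n) = (8/n)/8 = 1/n)
H(O) = 1/(-3 + O) (H(O) = 1/(O + (1 - 4)) = 1/(O - 3) = 1/(-3 + O))
(H(14)*(-73))*f(-4) = (-73/(-3 + 14))/(-4) = (-73/11)*(-¼) = ((1/11)*(-73))*(-¼) = -73/11*(-¼) = 73/44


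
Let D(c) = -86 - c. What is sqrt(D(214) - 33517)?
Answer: I*sqrt(33817) ≈ 183.89*I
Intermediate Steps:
sqrt(D(214) - 33517) = sqrt((-86 - 1*214) - 33517) = sqrt((-86 - 214) - 33517) = sqrt(-300 - 33517) = sqrt(-33817) = I*sqrt(33817)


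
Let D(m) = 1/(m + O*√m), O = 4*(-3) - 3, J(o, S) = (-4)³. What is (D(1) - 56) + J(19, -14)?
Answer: -1681/14 ≈ -120.07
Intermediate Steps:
J(o, S) = -64
O = -15 (O = -12 - 3 = -15)
D(m) = 1/(m - 15*√m)
(D(1) - 56) + J(19, -14) = (1/(1 - 15*√1) - 56) - 64 = (1/(1 - 15*1) - 56) - 64 = (1/(1 - 15) - 56) - 64 = (1/(-14) - 56) - 64 = (-1/14 - 56) - 64 = -785/14 - 64 = -1681/14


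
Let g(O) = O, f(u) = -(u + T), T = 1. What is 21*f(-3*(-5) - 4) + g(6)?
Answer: -246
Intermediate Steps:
f(u) = -1 - u (f(u) = -(u + 1) = -(1 + u) = -1 - u)
21*f(-3*(-5) - 4) + g(6) = 21*(-1 - (-3*(-5) - 4)) + 6 = 21*(-1 - (15 - 4)) + 6 = 21*(-1 - 1*11) + 6 = 21*(-1 - 11) + 6 = 21*(-12) + 6 = -252 + 6 = -246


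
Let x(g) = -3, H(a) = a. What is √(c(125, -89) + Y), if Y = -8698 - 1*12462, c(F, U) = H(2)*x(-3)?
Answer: I*√21166 ≈ 145.49*I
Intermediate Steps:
c(F, U) = -6 (c(F, U) = 2*(-3) = -6)
Y = -21160 (Y = -8698 - 12462 = -21160)
√(c(125, -89) + Y) = √(-6 - 21160) = √(-21166) = I*√21166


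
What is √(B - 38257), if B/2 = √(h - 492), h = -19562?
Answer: √(-38257 + 2*I*√20054) ≈ 0.724 + 195.6*I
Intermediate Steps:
B = 2*I*√20054 (B = 2*√(-19562 - 492) = 2*√(-20054) = 2*(I*√20054) = 2*I*√20054 ≈ 283.22*I)
√(B - 38257) = √(2*I*√20054 - 38257) = √(-38257 + 2*I*√20054)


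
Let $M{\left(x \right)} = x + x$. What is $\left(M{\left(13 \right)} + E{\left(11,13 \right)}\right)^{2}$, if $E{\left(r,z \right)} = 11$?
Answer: $1369$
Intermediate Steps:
$M{\left(x \right)} = 2 x$
$\left(M{\left(13 \right)} + E{\left(11,13 \right)}\right)^{2} = \left(2 \cdot 13 + 11\right)^{2} = \left(26 + 11\right)^{2} = 37^{2} = 1369$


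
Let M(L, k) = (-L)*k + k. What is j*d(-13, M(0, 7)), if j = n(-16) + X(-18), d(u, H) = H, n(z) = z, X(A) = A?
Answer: -238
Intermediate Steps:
M(L, k) = k - L*k (M(L, k) = -L*k + k = k - L*k)
j = -34 (j = -16 - 18 = -34)
j*d(-13, M(0, 7)) = -238*(1 - 1*0) = -238*(1 + 0) = -238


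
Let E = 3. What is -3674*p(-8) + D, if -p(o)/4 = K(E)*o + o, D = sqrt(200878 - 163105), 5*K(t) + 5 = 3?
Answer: -352704/5 + 3*sqrt(4197) ≈ -70347.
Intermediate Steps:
K(t) = -2/5 (K(t) = -1 + (1/5)*3 = -1 + 3/5 = -2/5)
D = 3*sqrt(4197) (D = sqrt(37773) = 3*sqrt(4197) ≈ 194.35)
p(o) = -12*o/5 (p(o) = -4*(-2*o/5 + o) = -12*o/5)
-3674*p(-8) + D = -(-44088)*(-8)/5 + 3*sqrt(4197) = -3674*96/5 + 3*sqrt(4197) = -352704/5 + 3*sqrt(4197)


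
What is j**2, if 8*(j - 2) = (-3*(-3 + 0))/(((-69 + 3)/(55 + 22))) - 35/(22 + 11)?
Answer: 85849/278784 ≈ 0.30794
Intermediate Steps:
j = 293/528 (j = 2 + ((-3*(-3 + 0))/(((-69 + 3)/(55 + 22))) - 35/(22 + 11))/8 = 2 + ((-3*(-3))/((-66/77)) - 35/33)/8 = 2 + (9/((-66*1/77)) - 35*1/33)/8 = 2 + (9/(-6/7) - 35/33)/8 = 2 + (9*(-7/6) - 35/33)/8 = 2 + (-21/2 - 35/33)/8 = 2 + (1/8)*(-763/66) = 2 - 763/528 = 293/528 ≈ 0.55492)
j**2 = (293/528)**2 = 85849/278784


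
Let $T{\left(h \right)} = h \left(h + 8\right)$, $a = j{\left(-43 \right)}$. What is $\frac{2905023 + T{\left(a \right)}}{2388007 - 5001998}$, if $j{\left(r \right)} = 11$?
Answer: $- \frac{2905232}{2613991} \approx -1.1114$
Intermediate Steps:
$a = 11$
$T{\left(h \right)} = h \left(8 + h\right)$
$\frac{2905023 + T{\left(a \right)}}{2388007 - 5001998} = \frac{2905023 + 11 \left(8 + 11\right)}{2388007 - 5001998} = \frac{2905023 + 11 \cdot 19}{-2613991} = \left(2905023 + 209\right) \left(- \frac{1}{2613991}\right) = 2905232 \left(- \frac{1}{2613991}\right) = - \frac{2905232}{2613991}$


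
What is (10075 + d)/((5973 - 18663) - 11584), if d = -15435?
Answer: 2680/12137 ≈ 0.22081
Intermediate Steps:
(10075 + d)/((5973 - 18663) - 11584) = (10075 - 15435)/((5973 - 18663) - 11584) = -5360/(-12690 - 11584) = -5360/(-24274) = -5360*(-1/24274) = 2680/12137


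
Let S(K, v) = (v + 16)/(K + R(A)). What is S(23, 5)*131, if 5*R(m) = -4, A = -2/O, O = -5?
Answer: 4585/37 ≈ 123.92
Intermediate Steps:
A = ⅖ (A = -2/(-5) = -2*(-⅕) = ⅖ ≈ 0.40000)
R(m) = -⅘ (R(m) = (⅕)*(-4) = -⅘)
S(K, v) = (16 + v)/(-⅘ + K) (S(K, v) = (v + 16)/(K - ⅘) = (16 + v)/(-⅘ + K))
S(23, 5)*131 = (5*(16 + 5)/(-4 + 5*23))*131 = (5*21/(-4 + 115))*131 = (5*21/111)*131 = (5*(1/111)*21)*131 = (35/37)*131 = 4585/37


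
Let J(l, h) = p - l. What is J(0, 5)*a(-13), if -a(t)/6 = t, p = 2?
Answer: 156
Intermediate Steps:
J(l, h) = 2 - l
a(t) = -6*t
J(0, 5)*a(-13) = (2 - 1*0)*(-6*(-13)) = (2 + 0)*78 = 2*78 = 156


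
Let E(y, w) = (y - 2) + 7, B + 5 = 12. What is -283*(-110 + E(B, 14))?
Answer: 27734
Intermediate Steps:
B = 7 (B = -5 + 12 = 7)
E(y, w) = 5 + y (E(y, w) = (-2 + y) + 7 = 5 + y)
-283*(-110 + E(B, 14)) = -283*(-110 + (5 + 7)) = -283*(-110 + 12) = -283*(-98) = 27734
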